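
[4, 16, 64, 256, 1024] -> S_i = 4*4^i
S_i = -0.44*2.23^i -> [-0.44, -0.98, -2.19, -4.88, -10.88]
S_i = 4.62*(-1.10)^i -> [4.62, -5.08, 5.59, -6.15, 6.76]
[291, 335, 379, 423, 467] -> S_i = 291 + 44*i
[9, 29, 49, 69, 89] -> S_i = 9 + 20*i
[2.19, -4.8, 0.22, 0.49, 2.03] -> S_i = Random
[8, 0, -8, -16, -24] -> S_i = 8 + -8*i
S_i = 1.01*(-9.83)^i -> [1.01, -9.93, 97.6, -959.36, 9430.52]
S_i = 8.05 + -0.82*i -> [8.05, 7.23, 6.41, 5.59, 4.77]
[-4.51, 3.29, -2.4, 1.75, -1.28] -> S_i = -4.51*(-0.73)^i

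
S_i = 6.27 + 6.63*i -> [6.27, 12.9, 19.53, 26.16, 32.79]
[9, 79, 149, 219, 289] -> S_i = 9 + 70*i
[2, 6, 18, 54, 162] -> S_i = 2*3^i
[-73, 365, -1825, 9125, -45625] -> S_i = -73*-5^i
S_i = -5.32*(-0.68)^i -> [-5.32, 3.62, -2.46, 1.67, -1.14]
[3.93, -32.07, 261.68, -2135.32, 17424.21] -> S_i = 3.93*(-8.16)^i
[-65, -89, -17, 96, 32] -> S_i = Random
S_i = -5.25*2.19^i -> [-5.25, -11.5, -25.18, -55.14, -120.76]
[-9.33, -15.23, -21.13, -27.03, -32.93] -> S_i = -9.33 + -5.90*i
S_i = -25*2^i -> [-25, -50, -100, -200, -400]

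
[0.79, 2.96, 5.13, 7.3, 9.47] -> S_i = 0.79 + 2.17*i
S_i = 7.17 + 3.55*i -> [7.17, 10.72, 14.27, 17.82, 21.37]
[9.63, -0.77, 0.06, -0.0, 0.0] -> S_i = 9.63*(-0.08)^i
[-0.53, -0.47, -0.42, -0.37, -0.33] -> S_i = -0.53*0.89^i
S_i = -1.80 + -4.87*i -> [-1.8, -6.67, -11.54, -16.41, -21.28]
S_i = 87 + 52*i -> [87, 139, 191, 243, 295]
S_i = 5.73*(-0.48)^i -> [5.73, -2.75, 1.32, -0.63, 0.3]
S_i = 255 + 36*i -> [255, 291, 327, 363, 399]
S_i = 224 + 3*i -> [224, 227, 230, 233, 236]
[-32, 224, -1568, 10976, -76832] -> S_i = -32*-7^i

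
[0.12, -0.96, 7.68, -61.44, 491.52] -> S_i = 0.12*(-8.00)^i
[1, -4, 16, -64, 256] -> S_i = 1*-4^i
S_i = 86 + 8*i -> [86, 94, 102, 110, 118]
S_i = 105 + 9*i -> [105, 114, 123, 132, 141]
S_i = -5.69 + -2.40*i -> [-5.69, -8.09, -10.49, -12.89, -15.29]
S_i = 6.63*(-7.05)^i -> [6.63, -46.74, 329.53, -2323.17, 16378.34]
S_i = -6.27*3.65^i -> [-6.27, -22.89, -83.53, -304.89, -1112.86]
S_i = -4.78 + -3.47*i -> [-4.78, -8.25, -11.72, -15.19, -18.66]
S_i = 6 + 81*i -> [6, 87, 168, 249, 330]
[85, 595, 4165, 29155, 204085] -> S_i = 85*7^i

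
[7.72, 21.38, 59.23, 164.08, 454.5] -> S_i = 7.72*2.77^i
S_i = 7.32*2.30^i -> [7.32, 16.84, 38.72, 89.06, 204.84]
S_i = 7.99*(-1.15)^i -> [7.99, -9.19, 10.57, -12.15, 13.97]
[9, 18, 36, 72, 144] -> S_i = 9*2^i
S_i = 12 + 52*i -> [12, 64, 116, 168, 220]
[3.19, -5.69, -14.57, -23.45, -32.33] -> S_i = 3.19 + -8.88*i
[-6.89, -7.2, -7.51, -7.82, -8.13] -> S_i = -6.89 + -0.31*i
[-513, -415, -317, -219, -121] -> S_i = -513 + 98*i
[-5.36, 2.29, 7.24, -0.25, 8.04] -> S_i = Random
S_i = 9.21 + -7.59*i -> [9.21, 1.62, -5.97, -13.56, -21.15]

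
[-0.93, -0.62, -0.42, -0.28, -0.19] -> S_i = -0.93*0.67^i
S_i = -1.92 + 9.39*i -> [-1.92, 7.47, 16.86, 26.25, 35.64]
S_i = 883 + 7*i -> [883, 890, 897, 904, 911]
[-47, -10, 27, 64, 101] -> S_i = -47 + 37*i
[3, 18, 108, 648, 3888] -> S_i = 3*6^i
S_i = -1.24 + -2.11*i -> [-1.24, -3.35, -5.46, -7.57, -9.68]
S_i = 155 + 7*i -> [155, 162, 169, 176, 183]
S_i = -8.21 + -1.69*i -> [-8.21, -9.9, -11.59, -13.28, -14.97]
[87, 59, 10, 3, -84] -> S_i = Random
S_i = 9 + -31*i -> [9, -22, -53, -84, -115]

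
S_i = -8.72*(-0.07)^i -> [-8.72, 0.61, -0.04, 0.0, -0.0]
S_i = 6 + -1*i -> [6, 5, 4, 3, 2]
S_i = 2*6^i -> [2, 12, 72, 432, 2592]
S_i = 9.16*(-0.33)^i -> [9.16, -3.02, 1.0, -0.33, 0.11]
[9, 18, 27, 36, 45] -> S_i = 9 + 9*i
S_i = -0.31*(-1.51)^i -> [-0.31, 0.47, -0.71, 1.07, -1.61]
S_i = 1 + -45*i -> [1, -44, -89, -134, -179]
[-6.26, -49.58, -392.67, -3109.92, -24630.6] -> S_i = -6.26*7.92^i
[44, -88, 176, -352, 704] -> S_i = 44*-2^i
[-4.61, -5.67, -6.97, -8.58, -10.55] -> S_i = -4.61*1.23^i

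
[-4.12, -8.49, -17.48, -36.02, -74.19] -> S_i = -4.12*2.06^i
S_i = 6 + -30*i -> [6, -24, -54, -84, -114]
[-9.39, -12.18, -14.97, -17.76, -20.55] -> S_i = -9.39 + -2.79*i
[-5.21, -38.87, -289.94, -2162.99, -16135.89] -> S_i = -5.21*7.46^i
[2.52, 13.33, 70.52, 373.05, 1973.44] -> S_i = 2.52*5.29^i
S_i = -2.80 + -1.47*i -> [-2.8, -4.27, -5.74, -7.21, -8.68]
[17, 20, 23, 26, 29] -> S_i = 17 + 3*i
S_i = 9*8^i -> [9, 72, 576, 4608, 36864]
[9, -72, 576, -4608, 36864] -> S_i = 9*-8^i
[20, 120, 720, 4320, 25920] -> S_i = 20*6^i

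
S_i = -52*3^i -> [-52, -156, -468, -1404, -4212]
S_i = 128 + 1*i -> [128, 129, 130, 131, 132]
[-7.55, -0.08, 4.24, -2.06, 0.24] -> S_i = Random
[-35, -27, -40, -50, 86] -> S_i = Random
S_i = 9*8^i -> [9, 72, 576, 4608, 36864]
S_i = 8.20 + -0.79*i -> [8.2, 7.41, 6.62, 5.83, 5.04]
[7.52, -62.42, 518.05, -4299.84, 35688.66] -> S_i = 7.52*(-8.30)^i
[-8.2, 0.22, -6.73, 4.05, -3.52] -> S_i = Random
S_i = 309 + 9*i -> [309, 318, 327, 336, 345]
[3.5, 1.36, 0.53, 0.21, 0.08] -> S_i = 3.50*0.39^i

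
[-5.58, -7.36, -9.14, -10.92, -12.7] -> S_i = -5.58 + -1.78*i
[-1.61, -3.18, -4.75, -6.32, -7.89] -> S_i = -1.61 + -1.57*i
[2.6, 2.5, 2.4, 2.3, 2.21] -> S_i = 2.60*0.96^i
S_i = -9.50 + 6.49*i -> [-9.5, -3.01, 3.48, 9.97, 16.46]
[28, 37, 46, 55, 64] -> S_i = 28 + 9*i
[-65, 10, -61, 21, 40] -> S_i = Random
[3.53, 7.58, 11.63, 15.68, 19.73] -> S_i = 3.53 + 4.05*i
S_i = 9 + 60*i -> [9, 69, 129, 189, 249]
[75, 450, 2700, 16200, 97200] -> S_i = 75*6^i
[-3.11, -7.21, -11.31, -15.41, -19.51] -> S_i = -3.11 + -4.10*i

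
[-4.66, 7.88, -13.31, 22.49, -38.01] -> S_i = -4.66*(-1.69)^i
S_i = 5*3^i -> [5, 15, 45, 135, 405]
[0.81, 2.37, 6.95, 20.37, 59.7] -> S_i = 0.81*2.93^i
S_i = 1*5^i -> [1, 5, 25, 125, 625]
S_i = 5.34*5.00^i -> [5.34, 26.7, 133.5, 667.5, 3337.5]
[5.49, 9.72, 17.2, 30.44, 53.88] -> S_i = 5.49*1.77^i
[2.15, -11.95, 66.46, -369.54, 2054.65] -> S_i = 2.15*(-5.56)^i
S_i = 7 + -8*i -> [7, -1, -9, -17, -25]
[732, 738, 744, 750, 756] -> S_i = 732 + 6*i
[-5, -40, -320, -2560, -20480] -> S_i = -5*8^i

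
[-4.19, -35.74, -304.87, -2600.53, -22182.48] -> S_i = -4.19*8.53^i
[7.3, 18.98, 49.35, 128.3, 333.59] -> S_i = 7.30*2.60^i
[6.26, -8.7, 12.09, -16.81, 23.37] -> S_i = 6.26*(-1.39)^i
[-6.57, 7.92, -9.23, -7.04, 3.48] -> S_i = Random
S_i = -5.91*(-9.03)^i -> [-5.91, 53.37, -481.91, 4351.62, -39295.11]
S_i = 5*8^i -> [5, 40, 320, 2560, 20480]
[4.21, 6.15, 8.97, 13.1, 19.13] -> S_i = 4.21*1.46^i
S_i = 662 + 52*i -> [662, 714, 766, 818, 870]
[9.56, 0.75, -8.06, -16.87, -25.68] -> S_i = 9.56 + -8.81*i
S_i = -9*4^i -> [-9, -36, -144, -576, -2304]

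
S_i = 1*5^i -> [1, 5, 25, 125, 625]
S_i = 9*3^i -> [9, 27, 81, 243, 729]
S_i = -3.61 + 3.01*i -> [-3.61, -0.6, 2.41, 5.42, 8.43]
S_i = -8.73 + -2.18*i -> [-8.73, -10.91, -13.09, -15.27, -17.45]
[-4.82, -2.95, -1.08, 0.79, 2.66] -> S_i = -4.82 + 1.87*i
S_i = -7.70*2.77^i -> [-7.7, -21.33, -59.08, -163.66, -453.33]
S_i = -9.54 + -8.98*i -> [-9.54, -18.52, -27.5, -36.48, -45.46]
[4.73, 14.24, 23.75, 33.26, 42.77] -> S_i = 4.73 + 9.51*i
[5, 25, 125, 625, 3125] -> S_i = 5*5^i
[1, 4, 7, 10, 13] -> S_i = 1 + 3*i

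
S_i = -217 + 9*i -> [-217, -208, -199, -190, -181]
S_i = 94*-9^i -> [94, -846, 7614, -68526, 616734]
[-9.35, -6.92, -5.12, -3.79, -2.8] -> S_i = -9.35*0.74^i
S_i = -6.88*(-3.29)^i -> [-6.88, 22.64, -74.47, 245.01, -806.07]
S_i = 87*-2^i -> [87, -174, 348, -696, 1392]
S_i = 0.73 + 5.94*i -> [0.73, 6.67, 12.61, 18.55, 24.49]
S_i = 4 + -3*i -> [4, 1, -2, -5, -8]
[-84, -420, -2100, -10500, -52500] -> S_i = -84*5^i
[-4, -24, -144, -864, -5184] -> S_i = -4*6^i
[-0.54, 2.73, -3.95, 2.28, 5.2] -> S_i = Random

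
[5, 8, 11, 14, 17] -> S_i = 5 + 3*i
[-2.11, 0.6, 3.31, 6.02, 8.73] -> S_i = -2.11 + 2.71*i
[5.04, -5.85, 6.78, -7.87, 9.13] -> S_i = 5.04*(-1.16)^i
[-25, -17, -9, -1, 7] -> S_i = -25 + 8*i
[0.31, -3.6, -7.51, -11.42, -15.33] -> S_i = 0.31 + -3.91*i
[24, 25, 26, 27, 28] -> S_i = 24 + 1*i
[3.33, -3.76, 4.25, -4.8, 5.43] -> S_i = 3.33*(-1.13)^i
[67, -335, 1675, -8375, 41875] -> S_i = 67*-5^i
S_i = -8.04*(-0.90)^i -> [-8.04, 7.24, -6.51, 5.86, -5.28]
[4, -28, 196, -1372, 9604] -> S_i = 4*-7^i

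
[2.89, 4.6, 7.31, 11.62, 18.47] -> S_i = 2.89*1.59^i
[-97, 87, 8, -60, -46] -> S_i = Random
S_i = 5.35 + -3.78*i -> [5.35, 1.57, -2.21, -5.99, -9.77]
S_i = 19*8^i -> [19, 152, 1216, 9728, 77824]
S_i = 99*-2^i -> [99, -198, 396, -792, 1584]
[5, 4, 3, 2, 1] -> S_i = 5 + -1*i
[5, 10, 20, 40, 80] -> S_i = 5*2^i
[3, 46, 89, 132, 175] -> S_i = 3 + 43*i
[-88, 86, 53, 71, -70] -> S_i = Random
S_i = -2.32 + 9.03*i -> [-2.32, 6.71, 15.74, 24.77, 33.8]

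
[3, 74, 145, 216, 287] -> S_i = 3 + 71*i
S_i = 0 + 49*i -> [0, 49, 98, 147, 196]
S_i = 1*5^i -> [1, 5, 25, 125, 625]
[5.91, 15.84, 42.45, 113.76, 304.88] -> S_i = 5.91*2.68^i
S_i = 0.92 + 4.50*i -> [0.92, 5.42, 9.92, 14.42, 18.92]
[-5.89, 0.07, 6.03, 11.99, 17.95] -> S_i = -5.89 + 5.96*i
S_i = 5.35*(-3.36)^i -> [5.35, -17.98, 60.4, -202.94, 681.88]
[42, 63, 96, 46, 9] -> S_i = Random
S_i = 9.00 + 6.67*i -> [9.0, 15.67, 22.34, 29.01, 35.68]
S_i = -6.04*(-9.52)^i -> [-6.04, 57.5, -547.41, 5211.32, -49611.77]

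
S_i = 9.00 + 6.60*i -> [9.0, 15.6, 22.2, 28.8, 35.4]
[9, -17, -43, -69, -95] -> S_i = 9 + -26*i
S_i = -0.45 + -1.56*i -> [-0.45, -2.01, -3.57, -5.13, -6.69]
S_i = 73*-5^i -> [73, -365, 1825, -9125, 45625]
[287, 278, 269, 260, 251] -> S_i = 287 + -9*i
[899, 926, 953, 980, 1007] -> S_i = 899 + 27*i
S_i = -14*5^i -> [-14, -70, -350, -1750, -8750]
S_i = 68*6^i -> [68, 408, 2448, 14688, 88128]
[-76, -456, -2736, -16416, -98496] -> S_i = -76*6^i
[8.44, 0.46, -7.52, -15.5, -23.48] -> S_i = 8.44 + -7.98*i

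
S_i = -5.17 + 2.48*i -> [-5.17, -2.69, -0.21, 2.27, 4.75]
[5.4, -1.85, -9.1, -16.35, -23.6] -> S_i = 5.40 + -7.25*i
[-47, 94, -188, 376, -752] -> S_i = -47*-2^i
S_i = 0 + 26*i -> [0, 26, 52, 78, 104]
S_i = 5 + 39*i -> [5, 44, 83, 122, 161]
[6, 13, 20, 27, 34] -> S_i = 6 + 7*i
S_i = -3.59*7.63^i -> [-3.59, -27.39, -209.0, -1594.66, -12167.25]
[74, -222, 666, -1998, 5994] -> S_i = 74*-3^i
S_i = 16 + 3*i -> [16, 19, 22, 25, 28]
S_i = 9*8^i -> [9, 72, 576, 4608, 36864]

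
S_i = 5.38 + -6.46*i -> [5.38, -1.08, -7.54, -14.0, -20.46]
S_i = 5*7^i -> [5, 35, 245, 1715, 12005]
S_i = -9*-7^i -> [-9, 63, -441, 3087, -21609]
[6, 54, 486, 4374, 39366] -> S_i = 6*9^i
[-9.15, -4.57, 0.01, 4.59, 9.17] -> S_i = -9.15 + 4.58*i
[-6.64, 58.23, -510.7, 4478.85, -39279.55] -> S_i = -6.64*(-8.77)^i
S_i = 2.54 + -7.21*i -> [2.54, -4.67, -11.88, -19.09, -26.3]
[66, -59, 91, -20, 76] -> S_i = Random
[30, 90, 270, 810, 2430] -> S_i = 30*3^i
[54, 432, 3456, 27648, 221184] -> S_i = 54*8^i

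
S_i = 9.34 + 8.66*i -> [9.34, 18.0, 26.66, 35.32, 43.98]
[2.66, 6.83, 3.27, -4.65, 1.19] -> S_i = Random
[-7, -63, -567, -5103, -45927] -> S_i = -7*9^i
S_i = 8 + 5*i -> [8, 13, 18, 23, 28]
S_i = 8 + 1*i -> [8, 9, 10, 11, 12]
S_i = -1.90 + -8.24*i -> [-1.9, -10.14, -18.38, -26.62, -34.86]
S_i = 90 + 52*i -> [90, 142, 194, 246, 298]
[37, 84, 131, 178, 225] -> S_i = 37 + 47*i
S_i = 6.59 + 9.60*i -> [6.59, 16.19, 25.79, 35.39, 44.99]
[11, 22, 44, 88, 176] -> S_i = 11*2^i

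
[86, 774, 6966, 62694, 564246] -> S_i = 86*9^i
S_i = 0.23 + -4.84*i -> [0.23, -4.61, -9.45, -14.29, -19.13]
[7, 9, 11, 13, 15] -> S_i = 7 + 2*i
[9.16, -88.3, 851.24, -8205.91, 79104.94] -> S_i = 9.16*(-9.64)^i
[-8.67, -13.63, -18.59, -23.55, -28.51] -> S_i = -8.67 + -4.96*i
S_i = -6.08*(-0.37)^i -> [-6.08, 2.25, -0.83, 0.31, -0.11]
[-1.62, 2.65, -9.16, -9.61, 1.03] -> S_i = Random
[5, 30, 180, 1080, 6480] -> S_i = 5*6^i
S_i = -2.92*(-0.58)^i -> [-2.92, 1.69, -0.98, 0.57, -0.33]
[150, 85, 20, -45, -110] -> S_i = 150 + -65*i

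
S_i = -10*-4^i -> [-10, 40, -160, 640, -2560]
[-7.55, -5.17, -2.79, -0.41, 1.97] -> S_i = -7.55 + 2.38*i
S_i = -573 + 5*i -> [-573, -568, -563, -558, -553]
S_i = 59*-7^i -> [59, -413, 2891, -20237, 141659]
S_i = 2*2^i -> [2, 4, 8, 16, 32]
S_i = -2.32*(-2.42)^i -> [-2.32, 5.61, -13.59, 32.88, -79.57]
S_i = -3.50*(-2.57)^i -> [-3.5, 8.99, -23.12, 59.41, -152.69]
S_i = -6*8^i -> [-6, -48, -384, -3072, -24576]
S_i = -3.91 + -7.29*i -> [-3.91, -11.2, -18.49, -25.78, -33.07]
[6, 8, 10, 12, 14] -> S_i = 6 + 2*i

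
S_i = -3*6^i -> [-3, -18, -108, -648, -3888]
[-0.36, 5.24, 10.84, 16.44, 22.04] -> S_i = -0.36 + 5.60*i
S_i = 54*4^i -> [54, 216, 864, 3456, 13824]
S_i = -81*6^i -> [-81, -486, -2916, -17496, -104976]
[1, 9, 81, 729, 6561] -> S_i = 1*9^i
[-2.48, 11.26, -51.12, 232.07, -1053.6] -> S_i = -2.48*(-4.54)^i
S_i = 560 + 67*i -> [560, 627, 694, 761, 828]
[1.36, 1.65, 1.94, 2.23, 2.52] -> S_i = 1.36 + 0.29*i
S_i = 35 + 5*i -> [35, 40, 45, 50, 55]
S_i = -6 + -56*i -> [-6, -62, -118, -174, -230]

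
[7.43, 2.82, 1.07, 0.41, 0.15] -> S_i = 7.43*0.38^i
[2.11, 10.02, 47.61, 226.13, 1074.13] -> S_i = 2.11*4.75^i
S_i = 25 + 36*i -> [25, 61, 97, 133, 169]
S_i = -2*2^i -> [-2, -4, -8, -16, -32]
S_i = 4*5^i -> [4, 20, 100, 500, 2500]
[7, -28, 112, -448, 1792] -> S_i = 7*-4^i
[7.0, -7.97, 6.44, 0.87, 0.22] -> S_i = Random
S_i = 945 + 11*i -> [945, 956, 967, 978, 989]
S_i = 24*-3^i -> [24, -72, 216, -648, 1944]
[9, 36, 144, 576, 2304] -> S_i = 9*4^i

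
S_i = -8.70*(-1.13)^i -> [-8.7, 9.83, -11.11, 12.55, -14.19]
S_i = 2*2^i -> [2, 4, 8, 16, 32]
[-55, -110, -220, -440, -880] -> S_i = -55*2^i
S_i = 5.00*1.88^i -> [5.0, 9.4, 17.67, 33.22, 62.46]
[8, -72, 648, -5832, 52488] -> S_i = 8*-9^i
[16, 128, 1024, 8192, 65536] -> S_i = 16*8^i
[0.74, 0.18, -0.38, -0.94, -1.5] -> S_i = 0.74 + -0.56*i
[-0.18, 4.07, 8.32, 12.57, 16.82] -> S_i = -0.18 + 4.25*i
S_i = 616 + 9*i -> [616, 625, 634, 643, 652]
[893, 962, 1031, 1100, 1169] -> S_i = 893 + 69*i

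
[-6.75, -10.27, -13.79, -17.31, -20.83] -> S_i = -6.75 + -3.52*i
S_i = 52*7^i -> [52, 364, 2548, 17836, 124852]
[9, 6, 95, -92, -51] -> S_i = Random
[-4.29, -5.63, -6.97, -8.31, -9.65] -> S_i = -4.29 + -1.34*i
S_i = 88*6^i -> [88, 528, 3168, 19008, 114048]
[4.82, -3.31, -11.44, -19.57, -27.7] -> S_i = 4.82 + -8.13*i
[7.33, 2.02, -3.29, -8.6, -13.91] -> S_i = 7.33 + -5.31*i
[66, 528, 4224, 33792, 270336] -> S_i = 66*8^i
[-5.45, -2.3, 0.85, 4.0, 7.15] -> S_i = -5.45 + 3.15*i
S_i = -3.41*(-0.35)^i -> [-3.41, 1.19, -0.42, 0.15, -0.05]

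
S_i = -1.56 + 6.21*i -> [-1.56, 4.65, 10.86, 17.07, 23.28]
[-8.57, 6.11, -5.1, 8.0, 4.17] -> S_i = Random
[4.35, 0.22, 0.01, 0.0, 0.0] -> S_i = 4.35*0.05^i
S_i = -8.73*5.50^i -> [-8.73, -48.02, -264.08, -1452.45, -7988.5]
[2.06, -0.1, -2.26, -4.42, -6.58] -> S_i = 2.06 + -2.16*i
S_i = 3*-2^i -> [3, -6, 12, -24, 48]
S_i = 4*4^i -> [4, 16, 64, 256, 1024]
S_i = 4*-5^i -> [4, -20, 100, -500, 2500]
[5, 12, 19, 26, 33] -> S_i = 5 + 7*i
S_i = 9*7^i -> [9, 63, 441, 3087, 21609]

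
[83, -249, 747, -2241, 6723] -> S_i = 83*-3^i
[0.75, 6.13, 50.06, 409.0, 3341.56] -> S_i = 0.75*8.17^i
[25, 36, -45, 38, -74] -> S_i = Random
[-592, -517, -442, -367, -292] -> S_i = -592 + 75*i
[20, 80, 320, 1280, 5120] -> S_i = 20*4^i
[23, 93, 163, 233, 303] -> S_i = 23 + 70*i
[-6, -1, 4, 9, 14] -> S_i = -6 + 5*i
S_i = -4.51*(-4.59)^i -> [-4.51, 20.7, -95.02, 436.13, -2001.83]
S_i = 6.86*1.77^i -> [6.86, 12.14, 21.49, 38.04, 67.33]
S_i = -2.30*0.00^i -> [-2.3, -0.0, -0.0, -0.0, -0.0]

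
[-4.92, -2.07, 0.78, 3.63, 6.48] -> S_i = -4.92 + 2.85*i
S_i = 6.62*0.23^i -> [6.62, 1.52, 0.35, 0.08, 0.02]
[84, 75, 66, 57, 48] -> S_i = 84 + -9*i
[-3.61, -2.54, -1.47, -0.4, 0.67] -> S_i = -3.61 + 1.07*i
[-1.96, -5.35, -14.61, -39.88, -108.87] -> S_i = -1.96*2.73^i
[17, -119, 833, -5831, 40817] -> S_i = 17*-7^i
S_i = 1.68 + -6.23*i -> [1.68, -4.55, -10.78, -17.01, -23.24]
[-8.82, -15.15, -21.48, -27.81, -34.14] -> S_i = -8.82 + -6.33*i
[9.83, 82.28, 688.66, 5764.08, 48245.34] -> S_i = 9.83*8.37^i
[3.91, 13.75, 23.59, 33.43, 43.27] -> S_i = 3.91 + 9.84*i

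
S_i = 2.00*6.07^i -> [2.0, 12.14, 73.69, 447.3, 2715.09]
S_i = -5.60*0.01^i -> [-5.6, -0.06, -0.0, -0.0, -0.0]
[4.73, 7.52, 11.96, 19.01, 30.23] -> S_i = 4.73*1.59^i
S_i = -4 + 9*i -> [-4, 5, 14, 23, 32]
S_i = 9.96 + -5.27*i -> [9.96, 4.69, -0.58, -5.85, -11.12]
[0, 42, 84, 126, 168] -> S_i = 0 + 42*i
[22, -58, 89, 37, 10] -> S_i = Random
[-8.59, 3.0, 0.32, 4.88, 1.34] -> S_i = Random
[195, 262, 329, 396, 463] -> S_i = 195 + 67*i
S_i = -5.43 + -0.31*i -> [-5.43, -5.74, -6.05, -6.36, -6.67]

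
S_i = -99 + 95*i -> [-99, -4, 91, 186, 281]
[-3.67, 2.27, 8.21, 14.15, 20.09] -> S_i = -3.67 + 5.94*i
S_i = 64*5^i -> [64, 320, 1600, 8000, 40000]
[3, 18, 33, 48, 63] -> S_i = 3 + 15*i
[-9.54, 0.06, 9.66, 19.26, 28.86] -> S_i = -9.54 + 9.60*i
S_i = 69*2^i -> [69, 138, 276, 552, 1104]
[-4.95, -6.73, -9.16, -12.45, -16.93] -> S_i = -4.95*1.36^i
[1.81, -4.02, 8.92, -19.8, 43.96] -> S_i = 1.81*(-2.22)^i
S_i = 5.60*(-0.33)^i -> [5.6, -1.85, 0.61, -0.2, 0.07]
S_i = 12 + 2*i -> [12, 14, 16, 18, 20]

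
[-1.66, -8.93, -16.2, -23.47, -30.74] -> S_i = -1.66 + -7.27*i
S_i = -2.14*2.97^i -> [-2.14, -6.36, -18.88, -56.06, -166.51]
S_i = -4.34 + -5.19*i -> [-4.34, -9.53, -14.72, -19.91, -25.1]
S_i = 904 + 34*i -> [904, 938, 972, 1006, 1040]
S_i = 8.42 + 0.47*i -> [8.42, 8.89, 9.36, 9.83, 10.3]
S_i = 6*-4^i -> [6, -24, 96, -384, 1536]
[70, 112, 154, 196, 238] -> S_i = 70 + 42*i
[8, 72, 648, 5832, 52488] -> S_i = 8*9^i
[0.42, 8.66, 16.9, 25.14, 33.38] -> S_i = 0.42 + 8.24*i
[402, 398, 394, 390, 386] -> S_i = 402 + -4*i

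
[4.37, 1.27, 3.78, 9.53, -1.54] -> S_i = Random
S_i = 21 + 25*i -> [21, 46, 71, 96, 121]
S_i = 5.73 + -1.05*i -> [5.73, 4.68, 3.63, 2.58, 1.53]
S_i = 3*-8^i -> [3, -24, 192, -1536, 12288]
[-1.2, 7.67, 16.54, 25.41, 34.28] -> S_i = -1.20 + 8.87*i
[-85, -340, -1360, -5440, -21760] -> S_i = -85*4^i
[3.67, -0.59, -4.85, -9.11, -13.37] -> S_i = 3.67 + -4.26*i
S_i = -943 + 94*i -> [-943, -849, -755, -661, -567]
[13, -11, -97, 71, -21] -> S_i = Random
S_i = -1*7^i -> [-1, -7, -49, -343, -2401]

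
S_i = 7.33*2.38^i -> [7.33, 17.45, 41.52, 98.82, 235.19]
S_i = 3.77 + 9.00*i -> [3.77, 12.77, 21.77, 30.77, 39.77]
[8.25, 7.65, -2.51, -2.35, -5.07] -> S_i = Random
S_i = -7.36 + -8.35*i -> [-7.36, -15.71, -24.06, -32.41, -40.76]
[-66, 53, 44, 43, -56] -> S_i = Random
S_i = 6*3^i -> [6, 18, 54, 162, 486]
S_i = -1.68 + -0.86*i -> [-1.68, -2.54, -3.4, -4.26, -5.12]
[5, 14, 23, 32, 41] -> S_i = 5 + 9*i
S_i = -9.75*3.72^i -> [-9.75, -36.27, -134.92, -501.92, -1867.14]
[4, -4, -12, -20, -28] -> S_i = 4 + -8*i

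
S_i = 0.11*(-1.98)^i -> [0.11, -0.22, 0.43, -0.85, 1.69]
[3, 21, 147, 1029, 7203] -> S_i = 3*7^i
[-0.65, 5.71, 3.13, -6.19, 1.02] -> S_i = Random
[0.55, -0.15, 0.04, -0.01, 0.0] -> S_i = 0.55*(-0.27)^i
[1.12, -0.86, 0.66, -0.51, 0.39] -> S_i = 1.12*(-0.77)^i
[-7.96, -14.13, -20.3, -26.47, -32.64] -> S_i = -7.96 + -6.17*i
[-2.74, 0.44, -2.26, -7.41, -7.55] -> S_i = Random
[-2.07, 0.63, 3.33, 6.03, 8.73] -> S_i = -2.07 + 2.70*i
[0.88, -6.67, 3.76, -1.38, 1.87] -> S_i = Random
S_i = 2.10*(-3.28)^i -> [2.1, -6.89, 22.59, -74.1, 243.06]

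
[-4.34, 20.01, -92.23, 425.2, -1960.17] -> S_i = -4.34*(-4.61)^i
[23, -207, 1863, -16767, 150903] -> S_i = 23*-9^i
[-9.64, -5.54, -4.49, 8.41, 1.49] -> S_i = Random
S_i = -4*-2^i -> [-4, 8, -16, 32, -64]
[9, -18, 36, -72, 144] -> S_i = 9*-2^i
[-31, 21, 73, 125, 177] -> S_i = -31 + 52*i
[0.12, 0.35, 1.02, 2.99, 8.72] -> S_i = 0.12*2.92^i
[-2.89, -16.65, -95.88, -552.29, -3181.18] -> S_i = -2.89*5.76^i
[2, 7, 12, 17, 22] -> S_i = 2 + 5*i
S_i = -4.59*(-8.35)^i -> [-4.59, 38.33, -320.03, 2672.22, -22313.03]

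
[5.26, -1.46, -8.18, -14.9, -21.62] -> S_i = 5.26 + -6.72*i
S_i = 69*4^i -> [69, 276, 1104, 4416, 17664]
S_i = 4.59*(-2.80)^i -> [4.59, -12.85, 35.99, -100.76, 282.13]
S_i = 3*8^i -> [3, 24, 192, 1536, 12288]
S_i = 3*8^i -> [3, 24, 192, 1536, 12288]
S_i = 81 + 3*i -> [81, 84, 87, 90, 93]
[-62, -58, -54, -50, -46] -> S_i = -62 + 4*i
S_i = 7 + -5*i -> [7, 2, -3, -8, -13]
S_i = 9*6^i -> [9, 54, 324, 1944, 11664]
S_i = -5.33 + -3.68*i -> [-5.33, -9.01, -12.69, -16.37, -20.05]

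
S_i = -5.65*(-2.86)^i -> [-5.65, 16.16, -46.21, 132.17, -378.02]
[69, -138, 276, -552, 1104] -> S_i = 69*-2^i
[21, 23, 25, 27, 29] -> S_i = 21 + 2*i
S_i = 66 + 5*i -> [66, 71, 76, 81, 86]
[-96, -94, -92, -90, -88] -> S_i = -96 + 2*i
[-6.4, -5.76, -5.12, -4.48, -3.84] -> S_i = -6.40 + 0.64*i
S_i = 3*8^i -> [3, 24, 192, 1536, 12288]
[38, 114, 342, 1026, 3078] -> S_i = 38*3^i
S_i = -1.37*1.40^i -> [-1.37, -1.92, -2.69, -3.76, -5.26]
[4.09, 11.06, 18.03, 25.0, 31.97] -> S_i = 4.09 + 6.97*i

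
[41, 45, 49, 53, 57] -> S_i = 41 + 4*i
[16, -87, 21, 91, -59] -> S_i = Random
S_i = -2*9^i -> [-2, -18, -162, -1458, -13122]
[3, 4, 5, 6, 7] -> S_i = 3 + 1*i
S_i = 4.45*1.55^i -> [4.45, 6.9, 10.69, 16.57, 25.69]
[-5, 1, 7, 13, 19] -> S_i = -5 + 6*i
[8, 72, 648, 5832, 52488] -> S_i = 8*9^i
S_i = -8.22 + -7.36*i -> [-8.22, -15.58, -22.94, -30.3, -37.66]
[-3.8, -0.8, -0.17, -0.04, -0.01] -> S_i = -3.80*0.21^i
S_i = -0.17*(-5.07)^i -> [-0.17, 0.86, -4.37, 22.16, -112.33]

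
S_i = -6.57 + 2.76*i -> [-6.57, -3.81, -1.05, 1.71, 4.47]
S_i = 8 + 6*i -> [8, 14, 20, 26, 32]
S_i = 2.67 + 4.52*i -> [2.67, 7.19, 11.71, 16.23, 20.75]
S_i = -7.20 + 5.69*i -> [-7.2, -1.51, 4.18, 9.87, 15.56]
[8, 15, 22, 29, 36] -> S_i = 8 + 7*i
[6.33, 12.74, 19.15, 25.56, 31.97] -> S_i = 6.33 + 6.41*i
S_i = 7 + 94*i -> [7, 101, 195, 289, 383]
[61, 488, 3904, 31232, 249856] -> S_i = 61*8^i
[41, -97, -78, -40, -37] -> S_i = Random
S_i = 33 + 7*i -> [33, 40, 47, 54, 61]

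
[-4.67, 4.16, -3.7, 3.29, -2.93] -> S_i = -4.67*(-0.89)^i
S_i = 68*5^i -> [68, 340, 1700, 8500, 42500]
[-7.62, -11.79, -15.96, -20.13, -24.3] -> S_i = -7.62 + -4.17*i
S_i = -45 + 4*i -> [-45, -41, -37, -33, -29]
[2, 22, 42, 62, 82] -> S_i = 2 + 20*i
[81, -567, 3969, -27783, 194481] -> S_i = 81*-7^i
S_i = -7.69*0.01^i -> [-7.69, -0.08, -0.0, -0.0, -0.0]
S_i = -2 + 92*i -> [-2, 90, 182, 274, 366]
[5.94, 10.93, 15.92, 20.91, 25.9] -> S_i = 5.94 + 4.99*i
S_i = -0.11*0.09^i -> [-0.11, -0.01, -0.0, -0.0, -0.0]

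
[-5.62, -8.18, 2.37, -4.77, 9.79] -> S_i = Random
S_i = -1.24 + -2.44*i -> [-1.24, -3.68, -6.12, -8.56, -11.0]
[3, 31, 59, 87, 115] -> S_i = 3 + 28*i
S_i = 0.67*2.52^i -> [0.67, 1.69, 4.25, 10.72, 27.02]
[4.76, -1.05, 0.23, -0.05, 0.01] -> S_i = 4.76*(-0.22)^i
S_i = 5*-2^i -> [5, -10, 20, -40, 80]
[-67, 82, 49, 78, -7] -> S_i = Random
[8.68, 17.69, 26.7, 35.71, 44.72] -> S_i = 8.68 + 9.01*i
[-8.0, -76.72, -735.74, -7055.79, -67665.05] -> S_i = -8.00*9.59^i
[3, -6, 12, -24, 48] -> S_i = 3*-2^i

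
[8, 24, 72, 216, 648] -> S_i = 8*3^i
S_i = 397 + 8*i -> [397, 405, 413, 421, 429]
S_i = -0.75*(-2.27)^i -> [-0.75, 1.7, -3.86, 8.77, -19.91]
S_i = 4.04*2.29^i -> [4.04, 9.25, 21.19, 48.52, 111.1]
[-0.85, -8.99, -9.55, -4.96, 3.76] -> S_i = Random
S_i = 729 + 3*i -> [729, 732, 735, 738, 741]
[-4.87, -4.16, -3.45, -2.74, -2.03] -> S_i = -4.87 + 0.71*i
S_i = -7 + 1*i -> [-7, -6, -5, -4, -3]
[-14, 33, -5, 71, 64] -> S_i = Random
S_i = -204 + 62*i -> [-204, -142, -80, -18, 44]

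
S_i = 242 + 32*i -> [242, 274, 306, 338, 370]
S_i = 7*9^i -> [7, 63, 567, 5103, 45927]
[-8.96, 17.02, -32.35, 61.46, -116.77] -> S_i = -8.96*(-1.90)^i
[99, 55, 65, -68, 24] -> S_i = Random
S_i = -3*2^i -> [-3, -6, -12, -24, -48]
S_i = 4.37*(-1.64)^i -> [4.37, -7.17, 11.75, -19.28, 31.61]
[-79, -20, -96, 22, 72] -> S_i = Random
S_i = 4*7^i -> [4, 28, 196, 1372, 9604]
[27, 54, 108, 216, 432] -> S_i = 27*2^i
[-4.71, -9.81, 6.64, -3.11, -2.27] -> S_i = Random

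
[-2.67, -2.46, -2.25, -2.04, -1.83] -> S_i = -2.67 + 0.21*i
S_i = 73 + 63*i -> [73, 136, 199, 262, 325]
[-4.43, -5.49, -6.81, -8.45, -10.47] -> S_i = -4.43*1.24^i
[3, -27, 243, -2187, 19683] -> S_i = 3*-9^i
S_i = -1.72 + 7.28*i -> [-1.72, 5.56, 12.84, 20.12, 27.4]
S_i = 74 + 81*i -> [74, 155, 236, 317, 398]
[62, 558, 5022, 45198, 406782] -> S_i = 62*9^i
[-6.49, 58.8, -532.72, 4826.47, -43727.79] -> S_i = -6.49*(-9.06)^i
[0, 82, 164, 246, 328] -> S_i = 0 + 82*i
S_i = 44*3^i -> [44, 132, 396, 1188, 3564]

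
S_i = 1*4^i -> [1, 4, 16, 64, 256]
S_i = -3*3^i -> [-3, -9, -27, -81, -243]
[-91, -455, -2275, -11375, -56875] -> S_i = -91*5^i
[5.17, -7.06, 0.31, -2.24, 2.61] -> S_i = Random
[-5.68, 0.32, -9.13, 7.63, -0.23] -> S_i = Random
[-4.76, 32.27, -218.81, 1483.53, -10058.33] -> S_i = -4.76*(-6.78)^i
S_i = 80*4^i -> [80, 320, 1280, 5120, 20480]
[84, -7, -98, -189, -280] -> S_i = 84 + -91*i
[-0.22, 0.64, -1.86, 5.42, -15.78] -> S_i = -0.22*(-2.91)^i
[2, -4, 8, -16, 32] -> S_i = 2*-2^i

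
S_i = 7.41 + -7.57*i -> [7.41, -0.16, -7.73, -15.3, -22.87]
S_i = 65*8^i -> [65, 520, 4160, 33280, 266240]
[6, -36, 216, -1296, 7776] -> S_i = 6*-6^i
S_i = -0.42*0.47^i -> [-0.42, -0.2, -0.09, -0.04, -0.02]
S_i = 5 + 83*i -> [5, 88, 171, 254, 337]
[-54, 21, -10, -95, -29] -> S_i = Random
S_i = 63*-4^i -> [63, -252, 1008, -4032, 16128]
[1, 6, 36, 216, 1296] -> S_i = 1*6^i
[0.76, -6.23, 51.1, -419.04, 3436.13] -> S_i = 0.76*(-8.20)^i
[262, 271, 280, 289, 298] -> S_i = 262 + 9*i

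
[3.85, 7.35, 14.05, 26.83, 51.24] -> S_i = 3.85*1.91^i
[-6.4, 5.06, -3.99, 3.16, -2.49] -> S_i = -6.40*(-0.79)^i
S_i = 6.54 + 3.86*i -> [6.54, 10.4, 14.26, 18.12, 21.98]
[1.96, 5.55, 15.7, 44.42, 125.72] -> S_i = 1.96*2.83^i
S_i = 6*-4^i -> [6, -24, 96, -384, 1536]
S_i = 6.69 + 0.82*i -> [6.69, 7.51, 8.33, 9.15, 9.97]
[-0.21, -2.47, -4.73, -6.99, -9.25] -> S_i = -0.21 + -2.26*i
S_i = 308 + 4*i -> [308, 312, 316, 320, 324]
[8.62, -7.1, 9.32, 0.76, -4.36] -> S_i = Random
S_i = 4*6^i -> [4, 24, 144, 864, 5184]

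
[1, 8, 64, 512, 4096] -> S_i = 1*8^i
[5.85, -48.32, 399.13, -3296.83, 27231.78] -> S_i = 5.85*(-8.26)^i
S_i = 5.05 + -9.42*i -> [5.05, -4.37, -13.79, -23.21, -32.63]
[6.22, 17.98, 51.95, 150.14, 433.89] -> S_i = 6.22*2.89^i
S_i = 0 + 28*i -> [0, 28, 56, 84, 112]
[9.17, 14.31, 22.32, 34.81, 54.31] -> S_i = 9.17*1.56^i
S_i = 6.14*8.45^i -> [6.14, 51.88, 438.41, 3704.58, 31303.67]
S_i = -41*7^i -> [-41, -287, -2009, -14063, -98441]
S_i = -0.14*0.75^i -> [-0.14, -0.11, -0.08, -0.06, -0.04]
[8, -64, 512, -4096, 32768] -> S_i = 8*-8^i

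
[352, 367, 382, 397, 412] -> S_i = 352 + 15*i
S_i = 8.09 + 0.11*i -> [8.09, 8.2, 8.31, 8.42, 8.53]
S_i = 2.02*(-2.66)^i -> [2.02, -5.37, 14.29, -38.02, 101.13]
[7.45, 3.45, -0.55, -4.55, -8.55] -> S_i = 7.45 + -4.00*i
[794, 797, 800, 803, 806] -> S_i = 794 + 3*i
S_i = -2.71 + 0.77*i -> [-2.71, -1.94, -1.17, -0.4, 0.37]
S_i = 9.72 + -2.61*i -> [9.72, 7.11, 4.5, 1.89, -0.72]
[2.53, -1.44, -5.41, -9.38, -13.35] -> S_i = 2.53 + -3.97*i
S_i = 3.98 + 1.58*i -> [3.98, 5.56, 7.14, 8.72, 10.3]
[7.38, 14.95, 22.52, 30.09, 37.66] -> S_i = 7.38 + 7.57*i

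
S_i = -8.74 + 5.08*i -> [-8.74, -3.66, 1.42, 6.5, 11.58]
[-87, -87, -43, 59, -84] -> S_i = Random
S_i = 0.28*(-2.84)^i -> [0.28, -0.8, 2.26, -6.41, 18.22]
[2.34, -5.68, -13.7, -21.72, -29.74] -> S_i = 2.34 + -8.02*i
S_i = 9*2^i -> [9, 18, 36, 72, 144]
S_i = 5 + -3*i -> [5, 2, -1, -4, -7]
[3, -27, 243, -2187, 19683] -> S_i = 3*-9^i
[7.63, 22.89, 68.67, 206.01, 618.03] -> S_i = 7.63*3.00^i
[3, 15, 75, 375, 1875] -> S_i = 3*5^i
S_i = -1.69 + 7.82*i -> [-1.69, 6.13, 13.95, 21.77, 29.59]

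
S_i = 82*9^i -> [82, 738, 6642, 59778, 538002]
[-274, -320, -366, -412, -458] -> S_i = -274 + -46*i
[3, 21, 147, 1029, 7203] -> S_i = 3*7^i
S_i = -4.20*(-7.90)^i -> [-4.2, 33.18, -262.12, 2070.76, -16359.03]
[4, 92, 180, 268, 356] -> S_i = 4 + 88*i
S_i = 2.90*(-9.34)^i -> [2.9, -27.09, 252.98, -2362.86, 22069.14]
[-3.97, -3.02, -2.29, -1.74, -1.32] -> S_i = -3.97*0.76^i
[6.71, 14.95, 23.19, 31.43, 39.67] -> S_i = 6.71 + 8.24*i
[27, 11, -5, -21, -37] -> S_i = 27 + -16*i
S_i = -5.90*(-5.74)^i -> [-5.9, 33.87, -194.39, 1115.8, -6404.71]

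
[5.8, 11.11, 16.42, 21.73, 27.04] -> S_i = 5.80 + 5.31*i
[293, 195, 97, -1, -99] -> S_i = 293 + -98*i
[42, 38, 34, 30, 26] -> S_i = 42 + -4*i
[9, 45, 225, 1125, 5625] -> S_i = 9*5^i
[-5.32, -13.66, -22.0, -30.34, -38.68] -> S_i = -5.32 + -8.34*i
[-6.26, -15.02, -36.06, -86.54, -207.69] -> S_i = -6.26*2.40^i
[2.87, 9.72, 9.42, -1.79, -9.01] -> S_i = Random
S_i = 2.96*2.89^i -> [2.96, 8.55, 24.72, 71.45, 206.48]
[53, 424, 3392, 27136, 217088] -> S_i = 53*8^i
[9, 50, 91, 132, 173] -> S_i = 9 + 41*i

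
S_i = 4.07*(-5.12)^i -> [4.07, -20.84, 106.69, -546.27, 2796.88]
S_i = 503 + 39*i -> [503, 542, 581, 620, 659]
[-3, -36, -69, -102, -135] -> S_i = -3 + -33*i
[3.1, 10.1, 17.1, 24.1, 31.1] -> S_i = 3.10 + 7.00*i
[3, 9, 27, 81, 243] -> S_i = 3*3^i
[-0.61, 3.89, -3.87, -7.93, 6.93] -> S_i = Random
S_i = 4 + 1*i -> [4, 5, 6, 7, 8]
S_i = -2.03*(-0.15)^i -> [-2.03, 0.3, -0.05, 0.01, -0.0]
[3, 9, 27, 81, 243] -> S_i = 3*3^i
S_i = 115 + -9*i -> [115, 106, 97, 88, 79]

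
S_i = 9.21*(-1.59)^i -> [9.21, -14.64, 23.28, -37.02, 58.86]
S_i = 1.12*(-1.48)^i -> [1.12, -1.66, 2.45, -3.63, 5.37]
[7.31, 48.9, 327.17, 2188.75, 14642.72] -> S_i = 7.31*6.69^i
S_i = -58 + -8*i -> [-58, -66, -74, -82, -90]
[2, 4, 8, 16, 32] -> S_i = 2*2^i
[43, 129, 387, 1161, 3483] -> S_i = 43*3^i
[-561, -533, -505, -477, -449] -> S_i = -561 + 28*i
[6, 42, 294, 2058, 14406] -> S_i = 6*7^i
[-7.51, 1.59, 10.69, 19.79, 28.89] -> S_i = -7.51 + 9.10*i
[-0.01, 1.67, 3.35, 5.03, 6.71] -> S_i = -0.01 + 1.68*i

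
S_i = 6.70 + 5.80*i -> [6.7, 12.5, 18.3, 24.1, 29.9]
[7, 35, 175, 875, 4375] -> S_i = 7*5^i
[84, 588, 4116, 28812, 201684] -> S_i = 84*7^i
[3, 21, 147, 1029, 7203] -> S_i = 3*7^i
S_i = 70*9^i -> [70, 630, 5670, 51030, 459270]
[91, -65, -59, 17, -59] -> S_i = Random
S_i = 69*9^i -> [69, 621, 5589, 50301, 452709]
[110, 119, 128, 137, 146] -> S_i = 110 + 9*i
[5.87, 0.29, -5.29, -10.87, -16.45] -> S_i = 5.87 + -5.58*i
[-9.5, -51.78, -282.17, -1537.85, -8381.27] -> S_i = -9.50*5.45^i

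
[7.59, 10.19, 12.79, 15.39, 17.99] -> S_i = 7.59 + 2.60*i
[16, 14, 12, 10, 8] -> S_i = 16 + -2*i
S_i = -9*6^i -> [-9, -54, -324, -1944, -11664]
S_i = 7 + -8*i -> [7, -1, -9, -17, -25]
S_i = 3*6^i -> [3, 18, 108, 648, 3888]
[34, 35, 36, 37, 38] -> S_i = 34 + 1*i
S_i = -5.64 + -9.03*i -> [-5.64, -14.67, -23.7, -32.73, -41.76]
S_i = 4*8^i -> [4, 32, 256, 2048, 16384]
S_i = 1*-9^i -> [1, -9, 81, -729, 6561]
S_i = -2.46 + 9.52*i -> [-2.46, 7.06, 16.58, 26.1, 35.62]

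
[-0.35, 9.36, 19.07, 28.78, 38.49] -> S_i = -0.35 + 9.71*i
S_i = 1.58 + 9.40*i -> [1.58, 10.98, 20.38, 29.78, 39.18]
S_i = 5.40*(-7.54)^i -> [5.4, -40.72, 307.0, -2314.77, 17453.36]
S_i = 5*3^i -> [5, 15, 45, 135, 405]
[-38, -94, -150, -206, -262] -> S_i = -38 + -56*i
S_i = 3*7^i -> [3, 21, 147, 1029, 7203]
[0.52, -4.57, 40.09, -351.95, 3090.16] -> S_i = 0.52*(-8.78)^i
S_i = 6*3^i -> [6, 18, 54, 162, 486]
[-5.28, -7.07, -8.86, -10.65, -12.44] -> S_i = -5.28 + -1.79*i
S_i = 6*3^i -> [6, 18, 54, 162, 486]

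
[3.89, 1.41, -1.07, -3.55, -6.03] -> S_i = 3.89 + -2.48*i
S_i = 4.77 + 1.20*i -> [4.77, 5.97, 7.17, 8.37, 9.57]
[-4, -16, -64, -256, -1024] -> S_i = -4*4^i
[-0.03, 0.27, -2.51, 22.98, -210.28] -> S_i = -0.03*(-9.15)^i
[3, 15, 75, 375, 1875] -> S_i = 3*5^i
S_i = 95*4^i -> [95, 380, 1520, 6080, 24320]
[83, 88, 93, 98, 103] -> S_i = 83 + 5*i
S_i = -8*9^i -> [-8, -72, -648, -5832, -52488]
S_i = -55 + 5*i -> [-55, -50, -45, -40, -35]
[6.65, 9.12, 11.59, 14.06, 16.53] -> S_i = 6.65 + 2.47*i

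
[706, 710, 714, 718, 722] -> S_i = 706 + 4*i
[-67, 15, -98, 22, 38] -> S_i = Random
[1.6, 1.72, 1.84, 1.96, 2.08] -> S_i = 1.60 + 0.12*i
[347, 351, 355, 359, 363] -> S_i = 347 + 4*i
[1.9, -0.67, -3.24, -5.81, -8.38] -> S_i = 1.90 + -2.57*i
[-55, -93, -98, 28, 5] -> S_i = Random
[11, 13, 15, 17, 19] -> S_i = 11 + 2*i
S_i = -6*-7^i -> [-6, 42, -294, 2058, -14406]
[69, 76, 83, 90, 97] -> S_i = 69 + 7*i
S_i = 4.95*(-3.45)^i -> [4.95, -17.08, 58.92, -203.26, 701.26]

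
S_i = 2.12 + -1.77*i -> [2.12, 0.35, -1.42, -3.19, -4.96]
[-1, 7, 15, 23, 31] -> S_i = -1 + 8*i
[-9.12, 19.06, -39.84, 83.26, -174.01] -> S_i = -9.12*(-2.09)^i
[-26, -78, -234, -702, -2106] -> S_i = -26*3^i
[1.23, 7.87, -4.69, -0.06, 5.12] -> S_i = Random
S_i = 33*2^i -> [33, 66, 132, 264, 528]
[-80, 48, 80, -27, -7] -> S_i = Random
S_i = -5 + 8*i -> [-5, 3, 11, 19, 27]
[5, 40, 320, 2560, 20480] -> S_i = 5*8^i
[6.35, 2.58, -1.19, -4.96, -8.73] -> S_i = 6.35 + -3.77*i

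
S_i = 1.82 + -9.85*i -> [1.82, -8.03, -17.88, -27.73, -37.58]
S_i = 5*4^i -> [5, 20, 80, 320, 1280]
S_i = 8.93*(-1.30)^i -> [8.93, -11.61, 15.09, -19.62, 25.5]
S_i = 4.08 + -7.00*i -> [4.08, -2.92, -9.92, -16.92, -23.92]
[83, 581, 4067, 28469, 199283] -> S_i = 83*7^i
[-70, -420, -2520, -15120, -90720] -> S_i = -70*6^i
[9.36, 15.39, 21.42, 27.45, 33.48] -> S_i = 9.36 + 6.03*i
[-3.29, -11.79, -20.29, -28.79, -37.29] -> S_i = -3.29 + -8.50*i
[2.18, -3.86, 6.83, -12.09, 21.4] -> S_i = 2.18*(-1.77)^i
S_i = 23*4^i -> [23, 92, 368, 1472, 5888]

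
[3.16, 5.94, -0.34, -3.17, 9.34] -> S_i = Random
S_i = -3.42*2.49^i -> [-3.42, -8.52, -21.2, -52.8, -131.47]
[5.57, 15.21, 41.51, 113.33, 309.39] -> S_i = 5.57*2.73^i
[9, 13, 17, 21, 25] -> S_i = 9 + 4*i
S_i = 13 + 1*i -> [13, 14, 15, 16, 17]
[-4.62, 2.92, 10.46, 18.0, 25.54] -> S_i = -4.62 + 7.54*i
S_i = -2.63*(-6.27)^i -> [-2.63, 16.49, -103.39, 648.27, -4064.68]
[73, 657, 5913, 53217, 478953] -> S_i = 73*9^i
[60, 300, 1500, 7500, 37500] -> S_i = 60*5^i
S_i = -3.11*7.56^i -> [-3.11, -23.51, -177.75, -1343.77, -10158.92]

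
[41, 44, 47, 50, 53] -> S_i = 41 + 3*i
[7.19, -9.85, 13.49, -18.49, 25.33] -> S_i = 7.19*(-1.37)^i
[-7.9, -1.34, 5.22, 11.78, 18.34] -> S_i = -7.90 + 6.56*i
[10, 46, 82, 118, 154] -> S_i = 10 + 36*i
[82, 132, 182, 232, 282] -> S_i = 82 + 50*i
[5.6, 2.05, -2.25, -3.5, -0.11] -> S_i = Random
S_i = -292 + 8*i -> [-292, -284, -276, -268, -260]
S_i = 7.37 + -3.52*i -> [7.37, 3.85, 0.33, -3.19, -6.71]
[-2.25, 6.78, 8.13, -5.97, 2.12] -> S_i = Random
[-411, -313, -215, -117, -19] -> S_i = -411 + 98*i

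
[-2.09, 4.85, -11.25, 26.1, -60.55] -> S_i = -2.09*(-2.32)^i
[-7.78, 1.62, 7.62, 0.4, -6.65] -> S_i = Random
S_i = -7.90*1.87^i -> [-7.9, -14.77, -27.63, -51.66, -96.6]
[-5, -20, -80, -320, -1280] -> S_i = -5*4^i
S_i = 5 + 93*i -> [5, 98, 191, 284, 377]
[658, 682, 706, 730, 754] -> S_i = 658 + 24*i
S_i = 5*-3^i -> [5, -15, 45, -135, 405]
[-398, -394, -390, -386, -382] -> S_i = -398 + 4*i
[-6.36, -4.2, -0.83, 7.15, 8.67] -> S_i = Random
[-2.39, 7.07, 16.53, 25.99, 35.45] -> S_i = -2.39 + 9.46*i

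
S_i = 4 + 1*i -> [4, 5, 6, 7, 8]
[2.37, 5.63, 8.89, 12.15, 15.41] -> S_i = 2.37 + 3.26*i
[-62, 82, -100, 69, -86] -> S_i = Random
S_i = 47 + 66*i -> [47, 113, 179, 245, 311]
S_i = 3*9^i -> [3, 27, 243, 2187, 19683]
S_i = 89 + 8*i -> [89, 97, 105, 113, 121]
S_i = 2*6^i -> [2, 12, 72, 432, 2592]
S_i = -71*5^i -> [-71, -355, -1775, -8875, -44375]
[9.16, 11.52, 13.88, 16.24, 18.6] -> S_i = 9.16 + 2.36*i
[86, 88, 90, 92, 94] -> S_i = 86 + 2*i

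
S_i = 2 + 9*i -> [2, 11, 20, 29, 38]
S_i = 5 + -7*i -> [5, -2, -9, -16, -23]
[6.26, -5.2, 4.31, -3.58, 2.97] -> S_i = 6.26*(-0.83)^i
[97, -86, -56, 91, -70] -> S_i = Random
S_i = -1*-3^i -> [-1, 3, -9, 27, -81]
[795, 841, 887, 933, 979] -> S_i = 795 + 46*i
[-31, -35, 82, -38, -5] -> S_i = Random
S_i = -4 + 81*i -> [-4, 77, 158, 239, 320]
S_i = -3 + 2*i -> [-3, -1, 1, 3, 5]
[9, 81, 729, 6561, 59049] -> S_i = 9*9^i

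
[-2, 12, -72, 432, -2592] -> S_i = -2*-6^i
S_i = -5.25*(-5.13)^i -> [-5.25, 26.93, -138.16, 708.78, -3636.04]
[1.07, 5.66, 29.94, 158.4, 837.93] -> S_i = 1.07*5.29^i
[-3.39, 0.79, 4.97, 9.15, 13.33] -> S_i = -3.39 + 4.18*i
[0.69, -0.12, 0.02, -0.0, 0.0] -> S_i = 0.69*(-0.18)^i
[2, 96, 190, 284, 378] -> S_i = 2 + 94*i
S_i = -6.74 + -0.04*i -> [-6.74, -6.78, -6.82, -6.86, -6.9]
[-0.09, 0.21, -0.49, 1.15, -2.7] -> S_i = -0.09*(-2.34)^i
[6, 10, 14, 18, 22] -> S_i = 6 + 4*i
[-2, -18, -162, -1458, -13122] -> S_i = -2*9^i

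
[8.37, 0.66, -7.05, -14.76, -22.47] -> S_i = 8.37 + -7.71*i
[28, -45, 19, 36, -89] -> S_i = Random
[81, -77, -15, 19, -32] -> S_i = Random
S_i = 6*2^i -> [6, 12, 24, 48, 96]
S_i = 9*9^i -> [9, 81, 729, 6561, 59049]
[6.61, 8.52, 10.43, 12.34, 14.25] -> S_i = 6.61 + 1.91*i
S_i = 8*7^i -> [8, 56, 392, 2744, 19208]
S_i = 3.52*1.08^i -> [3.52, 3.8, 4.11, 4.43, 4.79]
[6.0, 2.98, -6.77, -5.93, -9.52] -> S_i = Random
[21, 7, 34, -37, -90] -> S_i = Random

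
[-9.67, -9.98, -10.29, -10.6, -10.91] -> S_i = -9.67 + -0.31*i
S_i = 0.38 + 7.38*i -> [0.38, 7.76, 15.14, 22.52, 29.9]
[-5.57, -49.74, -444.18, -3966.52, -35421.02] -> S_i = -5.57*8.93^i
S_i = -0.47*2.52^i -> [-0.47, -1.18, -2.98, -7.52, -18.95]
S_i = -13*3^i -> [-13, -39, -117, -351, -1053]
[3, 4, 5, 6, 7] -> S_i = 3 + 1*i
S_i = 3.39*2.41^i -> [3.39, 8.17, 19.69, 47.45, 114.36]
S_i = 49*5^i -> [49, 245, 1225, 6125, 30625]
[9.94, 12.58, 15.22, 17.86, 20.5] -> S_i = 9.94 + 2.64*i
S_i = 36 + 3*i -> [36, 39, 42, 45, 48]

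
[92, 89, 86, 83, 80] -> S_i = 92 + -3*i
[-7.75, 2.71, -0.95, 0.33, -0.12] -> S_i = -7.75*(-0.35)^i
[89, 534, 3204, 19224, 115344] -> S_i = 89*6^i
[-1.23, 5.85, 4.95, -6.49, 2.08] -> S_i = Random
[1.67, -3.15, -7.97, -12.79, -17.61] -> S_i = 1.67 + -4.82*i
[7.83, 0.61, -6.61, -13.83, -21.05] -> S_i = 7.83 + -7.22*i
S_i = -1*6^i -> [-1, -6, -36, -216, -1296]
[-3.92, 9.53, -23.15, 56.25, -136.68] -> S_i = -3.92*(-2.43)^i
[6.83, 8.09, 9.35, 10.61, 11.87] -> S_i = 6.83 + 1.26*i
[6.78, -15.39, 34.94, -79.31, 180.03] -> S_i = 6.78*(-2.27)^i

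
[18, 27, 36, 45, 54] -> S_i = 18 + 9*i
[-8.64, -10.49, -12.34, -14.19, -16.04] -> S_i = -8.64 + -1.85*i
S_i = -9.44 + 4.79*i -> [-9.44, -4.65, 0.14, 4.93, 9.72]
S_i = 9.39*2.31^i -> [9.39, 21.69, 50.11, 115.74, 267.37]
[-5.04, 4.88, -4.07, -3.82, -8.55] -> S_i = Random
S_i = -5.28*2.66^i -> [-5.28, -14.04, -37.36, -99.38, -264.34]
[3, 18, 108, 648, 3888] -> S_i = 3*6^i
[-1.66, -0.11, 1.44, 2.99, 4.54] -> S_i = -1.66 + 1.55*i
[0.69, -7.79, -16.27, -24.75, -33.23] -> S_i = 0.69 + -8.48*i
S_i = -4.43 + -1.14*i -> [-4.43, -5.57, -6.71, -7.85, -8.99]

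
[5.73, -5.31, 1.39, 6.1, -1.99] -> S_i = Random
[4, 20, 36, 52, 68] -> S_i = 4 + 16*i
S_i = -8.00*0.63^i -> [-8.0, -5.04, -3.18, -2.0, -1.26]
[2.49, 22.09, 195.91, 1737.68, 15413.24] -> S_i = 2.49*8.87^i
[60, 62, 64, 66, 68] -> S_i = 60 + 2*i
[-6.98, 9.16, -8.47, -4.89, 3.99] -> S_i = Random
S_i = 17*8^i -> [17, 136, 1088, 8704, 69632]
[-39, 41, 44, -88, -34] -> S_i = Random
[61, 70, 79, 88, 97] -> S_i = 61 + 9*i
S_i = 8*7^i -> [8, 56, 392, 2744, 19208]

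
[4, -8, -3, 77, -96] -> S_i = Random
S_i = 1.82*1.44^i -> [1.82, 2.62, 3.77, 5.43, 7.83]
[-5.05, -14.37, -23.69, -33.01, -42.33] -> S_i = -5.05 + -9.32*i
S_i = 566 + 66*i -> [566, 632, 698, 764, 830]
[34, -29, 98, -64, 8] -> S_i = Random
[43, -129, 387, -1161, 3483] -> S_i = 43*-3^i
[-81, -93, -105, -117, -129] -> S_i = -81 + -12*i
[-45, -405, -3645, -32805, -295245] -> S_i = -45*9^i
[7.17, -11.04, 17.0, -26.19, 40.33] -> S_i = 7.17*(-1.54)^i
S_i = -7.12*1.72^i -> [-7.12, -12.25, -21.06, -36.23, -62.32]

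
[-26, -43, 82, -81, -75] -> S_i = Random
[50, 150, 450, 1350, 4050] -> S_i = 50*3^i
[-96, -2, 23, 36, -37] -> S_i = Random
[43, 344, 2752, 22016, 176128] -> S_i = 43*8^i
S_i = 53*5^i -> [53, 265, 1325, 6625, 33125]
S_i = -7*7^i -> [-7, -49, -343, -2401, -16807]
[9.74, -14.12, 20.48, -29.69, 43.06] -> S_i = 9.74*(-1.45)^i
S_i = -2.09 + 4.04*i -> [-2.09, 1.95, 5.99, 10.03, 14.07]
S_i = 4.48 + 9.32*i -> [4.48, 13.8, 23.12, 32.44, 41.76]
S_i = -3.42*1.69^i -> [-3.42, -5.78, -9.77, -16.51, -27.9]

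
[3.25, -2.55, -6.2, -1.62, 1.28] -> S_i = Random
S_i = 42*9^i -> [42, 378, 3402, 30618, 275562]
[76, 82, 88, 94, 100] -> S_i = 76 + 6*i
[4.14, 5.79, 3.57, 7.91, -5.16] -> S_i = Random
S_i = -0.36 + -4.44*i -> [-0.36, -4.8, -9.24, -13.68, -18.12]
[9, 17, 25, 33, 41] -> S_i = 9 + 8*i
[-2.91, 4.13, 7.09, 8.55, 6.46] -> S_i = Random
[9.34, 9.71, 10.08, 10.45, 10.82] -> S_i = 9.34 + 0.37*i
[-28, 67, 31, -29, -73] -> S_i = Random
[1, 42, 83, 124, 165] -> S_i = 1 + 41*i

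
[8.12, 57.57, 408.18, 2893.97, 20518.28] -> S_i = 8.12*7.09^i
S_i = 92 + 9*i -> [92, 101, 110, 119, 128]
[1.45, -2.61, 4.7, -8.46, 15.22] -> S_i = 1.45*(-1.80)^i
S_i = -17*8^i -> [-17, -136, -1088, -8704, -69632]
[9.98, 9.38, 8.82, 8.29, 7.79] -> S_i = 9.98*0.94^i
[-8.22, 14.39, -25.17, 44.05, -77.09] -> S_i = -8.22*(-1.75)^i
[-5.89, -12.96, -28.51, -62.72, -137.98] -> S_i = -5.89*2.20^i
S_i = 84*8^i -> [84, 672, 5376, 43008, 344064]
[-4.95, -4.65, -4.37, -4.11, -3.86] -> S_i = -4.95*0.94^i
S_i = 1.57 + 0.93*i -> [1.57, 2.5, 3.43, 4.36, 5.29]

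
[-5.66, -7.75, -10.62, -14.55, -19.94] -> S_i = -5.66*1.37^i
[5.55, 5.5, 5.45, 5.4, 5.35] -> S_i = 5.55 + -0.05*i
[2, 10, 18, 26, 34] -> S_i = 2 + 8*i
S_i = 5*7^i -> [5, 35, 245, 1715, 12005]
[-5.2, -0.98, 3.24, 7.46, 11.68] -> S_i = -5.20 + 4.22*i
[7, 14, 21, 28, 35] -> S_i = 7 + 7*i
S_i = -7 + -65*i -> [-7, -72, -137, -202, -267]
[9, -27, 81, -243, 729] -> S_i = 9*-3^i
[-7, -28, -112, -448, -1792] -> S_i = -7*4^i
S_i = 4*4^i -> [4, 16, 64, 256, 1024]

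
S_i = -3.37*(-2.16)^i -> [-3.37, 7.28, -15.72, 33.96, -73.36]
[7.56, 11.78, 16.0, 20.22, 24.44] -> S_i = 7.56 + 4.22*i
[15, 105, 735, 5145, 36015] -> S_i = 15*7^i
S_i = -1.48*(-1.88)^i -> [-1.48, 2.78, -5.23, 9.83, -18.49]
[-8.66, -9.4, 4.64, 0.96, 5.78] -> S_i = Random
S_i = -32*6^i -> [-32, -192, -1152, -6912, -41472]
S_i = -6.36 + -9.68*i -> [-6.36, -16.04, -25.72, -35.4, -45.08]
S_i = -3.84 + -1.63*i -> [-3.84, -5.47, -7.1, -8.73, -10.36]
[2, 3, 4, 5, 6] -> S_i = 2 + 1*i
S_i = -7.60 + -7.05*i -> [-7.6, -14.65, -21.7, -28.75, -35.8]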